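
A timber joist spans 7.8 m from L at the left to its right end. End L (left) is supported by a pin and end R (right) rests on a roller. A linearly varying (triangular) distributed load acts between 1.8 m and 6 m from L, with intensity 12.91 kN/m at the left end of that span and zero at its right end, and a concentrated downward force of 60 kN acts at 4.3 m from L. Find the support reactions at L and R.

L_x = 0, L_y = 42.91 kN, R_y = 44.20 kN

Resultant of the triangular load: ½ × 12.91 × 4.2 = 27.111 kN, acting at 3.2 m from L (one-third of the span from the peak).
Taking moments about L: R_y·7.8 − (½·12.91·4.2)·3.2 − 60·4.3 = 0 → R_y = 344.7552/7.8 = 44.1994 ≈ 44.20 kN.
ΣF_y = 0: L_y + 44.1994 − ½·12.91·4.2 − 60 = 0 → L_y = 42.91 kN.
ΣF_x = 0: no horizontal applied forces, so L_x = 0.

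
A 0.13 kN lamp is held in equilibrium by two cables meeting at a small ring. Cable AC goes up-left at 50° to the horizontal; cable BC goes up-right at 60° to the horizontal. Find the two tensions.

ΣF_x = 0: −T_AC·cos50° + T_BC·cos60° = 0 → T_BC = 1.28558·T_AC.
ΣF_y = 0: T_AC·sin50° + T_BC·sin60° = 0.13.
Substitute: T_AC·(0.766044 + 1.28558·0.866025) = 0.13 → T_AC = 0.0691714 ≈ 0.06917 kN.
Then T_BC = 1.28558 × 0.0691714 = 0.08893 kN.

T_AC = 0.06917 kN, T_BC = 0.08893 kN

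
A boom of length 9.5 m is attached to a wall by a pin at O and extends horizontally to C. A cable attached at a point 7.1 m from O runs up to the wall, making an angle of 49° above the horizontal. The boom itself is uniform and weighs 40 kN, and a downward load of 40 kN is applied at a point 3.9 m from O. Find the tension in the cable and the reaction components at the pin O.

ΣM about O: T·sin49°·7.1 − 40·4.75 − 40·3.9 = 0 → T = 346/(7.1·0.75471) = 64.571 ≈ 64.57 kN.
ΣF_x = 0: O_x − T·cos49° = 0 → O_x = 64.571 × 0.656059 = 42.36 kN.
ΣF_y = 0: O_y + T·sin49° − 40 − 40 = 0 → O_y = 80 − 64.571 × 0.75471 = 31.27 kN.

T = 64.57 kN, O_x = 42.36 kN, O_y = 31.27 kN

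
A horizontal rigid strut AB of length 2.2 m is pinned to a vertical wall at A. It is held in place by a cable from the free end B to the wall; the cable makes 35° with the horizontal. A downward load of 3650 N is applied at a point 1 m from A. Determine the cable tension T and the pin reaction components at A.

T = 2893 N, A_x = 2369 N, A_y = 1991 N

ΣM about A: T·sin35°·2.2 − 3650·1 = 0 → T = 3650/(2.2·0.573576) = 2892.54 ≈ 2893 N.
ΣF_x = 0: A_x − T·cos35° = 0 → A_x = 2892.54 × 0.819152 = 2369 N.
ΣF_y = 0: A_y + T·sin35° − 3650 = 0 → A_y = 3650 − 2892.54 × 0.573576 = 1991 N.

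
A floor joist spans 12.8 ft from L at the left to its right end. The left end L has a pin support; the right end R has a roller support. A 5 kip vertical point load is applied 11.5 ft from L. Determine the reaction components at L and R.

L_x = 0, L_y = 0.5078 kip, R_y = 4.492 kip

Moments about L: R_y·12.8 − 5·11.5 = 0 → R_y = 57.5/12.8 = 4.49219 ≈ 4.492 kip.
ΣF_y = 0: L_y + 4.49219 − 5 = 0 → L_y = 0.5078 kip.
ΣF_x = 0: no horizontal applied forces, so L_x = 0.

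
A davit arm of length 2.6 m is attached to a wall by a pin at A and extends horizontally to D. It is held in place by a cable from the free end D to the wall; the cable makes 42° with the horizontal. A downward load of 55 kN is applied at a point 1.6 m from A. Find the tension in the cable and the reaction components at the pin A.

ΣM about A: T·sin42°·2.6 − 55·1.6 = 0 → T = 88/(2.6·0.669131) = 50.5823 ≈ 50.58 kN.
ΣF_x = 0: A_x − T·cos42° = 0 → A_x = 50.5823 × 0.743145 = 37.59 kN.
ΣF_y = 0: A_y + T·sin42° − 55 = 0 → A_y = 55 − 50.5823 × 0.669131 = 21.15 kN.

T = 50.58 kN, A_x = 37.59 kN, A_y = 21.15 kN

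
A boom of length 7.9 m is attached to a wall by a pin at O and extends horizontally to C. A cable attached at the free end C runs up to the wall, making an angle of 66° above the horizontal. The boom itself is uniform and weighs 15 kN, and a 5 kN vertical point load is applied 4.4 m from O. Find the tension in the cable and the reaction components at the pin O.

ΣM about O: T·sin66°·7.9 − 15·3.95 − 5·4.4 = 0 → T = 81.25/(7.9·0.913545) = 11.2581 ≈ 11.26 kN.
ΣF_x = 0: O_x − T·cos66° = 0 → O_x = 11.2581 × 0.406737 = 4.579 kN.
ΣF_y = 0: O_y + T·sin66° − 15 − 5 = 0 → O_y = 20 − 11.2581 × 0.913545 = 9.715 kN.

T = 11.26 kN, O_x = 4.579 kN, O_y = 9.715 kN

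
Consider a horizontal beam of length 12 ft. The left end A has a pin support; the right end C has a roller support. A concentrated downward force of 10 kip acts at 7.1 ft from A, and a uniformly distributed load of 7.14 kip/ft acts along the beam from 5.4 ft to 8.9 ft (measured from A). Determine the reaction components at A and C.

A_x = 0, A_y = 14.18 kip, C_y = 20.81 kip

Resultant of the distributed load: 7.14 × 3.5 = 24.99 kip at 7.15 ft from A.
Taking moments about A: C_y·12 − 10·7.1 − (7.14·3.5)·7.15 = 0 → C_y = 249.6785/12 = 20.8065 ≈ 20.81 kip.
ΣF_y = 0: A_y + 20.8065 − 10 − 7.14·3.5 = 0 → A_y = 14.18 kip.
ΣF_x = 0: no horizontal applied forces, so A_x = 0.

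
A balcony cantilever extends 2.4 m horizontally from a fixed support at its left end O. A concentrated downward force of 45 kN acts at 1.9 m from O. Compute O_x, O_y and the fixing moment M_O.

O_x = 0, O_y = 45.00 kN, M_O = 85.50 kN·m

ΣF_x = 0: O_x = 0.
ΣF_y = 0: O_y − 45 = 0 → O_y = 45.00 kN.
ΣM about O: M_O − 45·1.9 = 0 → M_O = 85.50 kN·m.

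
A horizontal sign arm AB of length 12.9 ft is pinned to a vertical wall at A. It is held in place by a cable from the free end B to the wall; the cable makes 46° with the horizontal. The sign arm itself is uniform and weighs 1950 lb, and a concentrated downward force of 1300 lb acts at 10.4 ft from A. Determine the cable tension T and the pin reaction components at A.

T = 2812 lb, A_x = 1954 lb, A_y = 1227 lb

ΣM about A: T·sin46°·12.9 − 1950·6.45 − 1300·10.4 = 0 → T = 26097.5/(12.9·0.71934) = 2812.39 ≈ 2812 lb.
ΣF_x = 0: A_x − T·cos46° = 0 → A_x = 2812.39 × 0.694658 = 1954 lb.
ΣF_y = 0: A_y + T·sin46° − 1950 − 1300 = 0 → A_y = 3250 − 2812.39 × 0.71934 = 1227 lb.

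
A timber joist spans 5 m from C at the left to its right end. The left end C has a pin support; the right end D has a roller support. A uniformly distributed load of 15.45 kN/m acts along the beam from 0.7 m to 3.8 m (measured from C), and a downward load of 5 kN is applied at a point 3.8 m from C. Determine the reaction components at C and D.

C_x = 0, C_y = 27.54 kN, D_y = 25.35 kN

Resultant of the distributed load: 15.45 × 3.1 = 47.895 kN at 2.25 m from C.
ΣM about C: D_y·5 − (15.45·3.1)·2.25 − 5·3.8 = 0 → D_y = 126.76375/5 = 25.3528 ≈ 25.35 kN.
ΣF_y = 0: C_y + 25.3528 − 15.45·3.1 − 5 = 0 → C_y = 27.54 kN.
ΣF_x = 0: no horizontal applied forces, so C_x = 0.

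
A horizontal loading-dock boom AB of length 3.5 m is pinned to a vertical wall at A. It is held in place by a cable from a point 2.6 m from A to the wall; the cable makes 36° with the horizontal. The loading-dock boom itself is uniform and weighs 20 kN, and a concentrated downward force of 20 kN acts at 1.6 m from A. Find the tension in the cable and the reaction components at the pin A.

ΣM about A: T·sin36°·2.6 − 20·1.75 − 20·1.6 = 0 → T = 67/(2.6·0.587785) = 43.8413 ≈ 43.84 kN.
ΣF_x = 0: A_x − T·cos36° = 0 → A_x = 43.8413 × 0.809017 = 35.47 kN.
ΣF_y = 0: A_y + T·sin36° − 20 − 20 = 0 → A_y = 40 − 43.8413 × 0.587785 = 14.23 kN.

T = 43.84 kN, A_x = 35.47 kN, A_y = 14.23 kN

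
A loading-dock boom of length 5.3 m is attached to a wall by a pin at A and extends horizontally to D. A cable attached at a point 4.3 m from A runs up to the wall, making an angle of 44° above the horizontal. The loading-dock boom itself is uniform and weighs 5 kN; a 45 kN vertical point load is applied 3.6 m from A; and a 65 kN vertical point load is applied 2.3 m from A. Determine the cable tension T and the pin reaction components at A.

T = 108.7 kN, A_x = 78.21 kN, A_y = 39.48 kN

ΣM about A: T·sin44°·4.3 − 5·2.65 − 45·3.6 − 65·2.3 = 0 → T = 324.75/(4.3·0.694658) = 108.72 ≈ 108.7 kN.
ΣF_x = 0: A_x − T·cos44° = 0 → A_x = 108.72 × 0.71934 = 78.21 kN.
ΣF_y = 0: A_y + T·sin44° − 5 − 45 − 65 = 0 → A_y = 115 − 108.72 × 0.694658 = 39.48 kN.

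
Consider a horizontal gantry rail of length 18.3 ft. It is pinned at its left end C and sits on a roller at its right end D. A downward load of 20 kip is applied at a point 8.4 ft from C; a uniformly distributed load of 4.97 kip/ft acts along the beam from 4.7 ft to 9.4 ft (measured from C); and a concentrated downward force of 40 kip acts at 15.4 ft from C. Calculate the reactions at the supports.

Resultant of the distributed load: 4.97 × 4.7 = 23.359 kip at 7.05 ft from C.
Moments about C: D_y·18.3 − 20·8.4 − (4.97·4.7)·7.05 − 40·15.4 = 0 → D_y = 948.68095/18.3 = 51.8405 ≈ 51.84 kip.
ΣF_y = 0: C_y + 51.8405 − 20 − 4.97·4.7 − 40 = 0 → C_y = 31.52 kip.
ΣF_x = 0: no horizontal applied forces, so C_x = 0.

C_x = 0, C_y = 31.52 kip, D_y = 51.84 kip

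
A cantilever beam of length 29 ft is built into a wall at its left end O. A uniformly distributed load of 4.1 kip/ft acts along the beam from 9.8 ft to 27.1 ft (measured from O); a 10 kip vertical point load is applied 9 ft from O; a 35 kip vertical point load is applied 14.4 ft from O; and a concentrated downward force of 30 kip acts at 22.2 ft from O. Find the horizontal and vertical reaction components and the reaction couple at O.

O_x = 0, O_y = 145.9 kip, M_O = 2569 kip·ft

Resultant of the distributed load: 4.1 × 17.3 = 70.93 kip at 18.45 ft from O.
ΣF_x = 0: O_x = 0.
ΣF_y = 0: O_y − 4.1·17.3 − 10 − 35 − 30 = 0 → O_y = 145.9 kip.
ΣM about O: M_O − (4.1·17.3)·18.45 − 10·9 − 35·14.4 − 30·22.2 = 0 → M_O = 2569 kip·ft.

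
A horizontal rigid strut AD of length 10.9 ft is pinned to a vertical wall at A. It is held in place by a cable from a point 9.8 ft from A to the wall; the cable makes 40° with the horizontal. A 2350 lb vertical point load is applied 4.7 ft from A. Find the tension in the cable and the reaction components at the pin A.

ΣM about A: T·sin40°·9.8 − 2350·4.7 = 0 → T = 11045/(9.8·0.642788) = 1753.36 ≈ 1753 lb.
ΣF_x = 0: A_x − T·cos40° = 0 → A_x = 1753.36 × 0.766044 = 1343 lb.
ΣF_y = 0: A_y + T·sin40° − 2350 = 0 → A_y = 2350 − 1753.36 × 0.642788 = 1223 lb.

T = 1753 lb, A_x = 1343 lb, A_y = 1223 lb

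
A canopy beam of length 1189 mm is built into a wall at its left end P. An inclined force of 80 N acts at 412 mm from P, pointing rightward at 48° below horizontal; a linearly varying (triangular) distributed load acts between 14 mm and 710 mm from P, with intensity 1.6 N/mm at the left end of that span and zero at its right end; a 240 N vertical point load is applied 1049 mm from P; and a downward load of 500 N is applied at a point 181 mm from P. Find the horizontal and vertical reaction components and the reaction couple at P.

Resultant of the triangular load: ½ × 1.6 × 696 = 556.8 N, acting at 246 mm from P (one-third of the span from the peak).
ΣF_x = 0: P_x + 80·cos48° = 0 → P_x = -53.53 N.
ΣF_y = 0: P_y − 80·sin48° − ½·1.6·696 − 240 − 500 = 0 → P_y = 1356 N.
ΣM about P: M_P − 80·sin48°·412 − (½·1.6·696)·246 − 240·1049 − 500·181 = 0 → M_P = 503700 N·mm.

P_x = -53.53 N, P_y = 1356 N, M_P = 503700 N·mm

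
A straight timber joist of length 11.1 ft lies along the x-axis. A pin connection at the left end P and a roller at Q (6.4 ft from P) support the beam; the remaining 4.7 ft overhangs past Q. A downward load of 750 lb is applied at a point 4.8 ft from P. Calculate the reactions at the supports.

P_x = 0, P_y = 187.5 lb, Q_y = 562.5 lb

Taking moments about P: Q_y·6.4 − 750·4.8 = 0 → Q_y = 3600/6.4 = 562.5 lb.
ΣF_y = 0: P_y + 562.5 − 750 = 0 → P_y = 187.5 lb.
ΣF_x = 0: no horizontal applied forces, so P_x = 0.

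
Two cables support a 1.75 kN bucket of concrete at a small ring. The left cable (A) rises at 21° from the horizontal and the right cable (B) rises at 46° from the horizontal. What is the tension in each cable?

T_A = 1.321 kN, T_B = 1.775 kN

ΣF_x = 0: −T_A·cos21° + T_B·cos46° = 0 → T_B = 1.34394·T_A.
ΣF_y = 0: T_A·sin21° + T_B·sin46° = 1.75.
Substitute: T_A·(0.358368 + 1.34394·0.71934) = 1.75 → T_A = 1.32064 ≈ 1.321 kN.
Then T_B = 1.34394 × 1.32064 = 1.775 kN.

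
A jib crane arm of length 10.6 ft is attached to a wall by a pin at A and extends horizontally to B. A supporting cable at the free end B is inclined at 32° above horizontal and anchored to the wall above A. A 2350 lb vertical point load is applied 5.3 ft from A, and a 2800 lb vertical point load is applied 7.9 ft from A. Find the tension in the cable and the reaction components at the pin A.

T = 6155 lb, A_x = 5220 lb, A_y = 1888 lb

ΣM about A: T·sin32°·10.6 − 2350·5.3 − 2800·7.9 = 0 → T = 34575/(10.6·0.529919) = 6155.27 ≈ 6155 lb.
ΣF_x = 0: A_x − T·cos32° = 0 → A_x = 6155.27 × 0.848048 = 5220 lb.
ΣF_y = 0: A_y + T·sin32° − 2350 − 2800 = 0 → A_y = 5150 − 6155.27 × 0.529919 = 1888 lb.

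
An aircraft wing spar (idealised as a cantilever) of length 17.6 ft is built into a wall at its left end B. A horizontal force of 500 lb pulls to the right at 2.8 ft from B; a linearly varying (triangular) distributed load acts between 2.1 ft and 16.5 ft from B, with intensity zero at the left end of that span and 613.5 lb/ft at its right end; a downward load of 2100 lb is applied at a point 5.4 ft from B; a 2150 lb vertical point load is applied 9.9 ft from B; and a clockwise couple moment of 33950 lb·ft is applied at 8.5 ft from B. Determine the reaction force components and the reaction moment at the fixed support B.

Resultant of the triangular load: ½ × 613.5 × 14.4 = 4417.2 lb, acting at 11.7 ft from B (one-third of the span from the peak).
ΣF_x = 0: B_x + 500 = 0 → B_x = -500.0 lb.
ΣF_y = 0: B_y − ½·613.5·14.4 − 2100 − 2150 = 0 → B_y = 8667 lb.
ΣM about B: M_B − (½·613.5·14.4)·11.7 − 2100·5.4 − 2150·9.9 − 33950 = 0 → M_B = 118300 lb·ft.

B_x = -500.0 lb, B_y = 8667 lb, M_B = 118300 lb·ft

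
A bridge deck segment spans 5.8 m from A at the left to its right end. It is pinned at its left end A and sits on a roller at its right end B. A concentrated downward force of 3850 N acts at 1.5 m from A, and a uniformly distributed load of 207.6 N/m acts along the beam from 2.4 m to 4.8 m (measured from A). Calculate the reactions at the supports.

A_x = 0, A_y = 3043 N, B_y = 1305 N

Resultant of the distributed load: 207.6 × 2.4 = 498.24 N at 3.6 m from A.
Moments about A: B_y·5.8 − 3850·1.5 − (207.6·2.4)·3.6 = 0 → B_y = 7568.664/5.8 = 1304.94 ≈ 1305 N.
ΣF_y = 0: A_y + 1304.94 − 3850 − 207.6·2.4 = 0 → A_y = 3043 N.
ΣF_x = 0: no horizontal applied forces, so A_x = 0.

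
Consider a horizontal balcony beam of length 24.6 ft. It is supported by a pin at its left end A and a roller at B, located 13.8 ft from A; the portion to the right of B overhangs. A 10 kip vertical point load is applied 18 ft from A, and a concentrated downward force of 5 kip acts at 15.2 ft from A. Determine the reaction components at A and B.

A_x = 0, A_y = -3.551 kip, B_y = 18.55 kip

ΣM about A: B_y·13.8 − 10·18 − 5·15.2 = 0 → B_y = 256/13.8 = 18.5507 ≈ 18.55 kip.
ΣF_y = 0: A_y + 18.5507 − 10 − 5 = 0 → A_y = -3.551 kip.
ΣF_x = 0: no horizontal applied forces, so A_x = 0.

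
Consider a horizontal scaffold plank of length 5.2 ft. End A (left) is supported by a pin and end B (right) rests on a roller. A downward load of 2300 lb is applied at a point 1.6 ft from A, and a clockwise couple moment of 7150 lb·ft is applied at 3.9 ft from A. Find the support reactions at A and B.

ΣM about A: B_y·5.2 − 2300·1.6 − 7150 = 0 → B_y = 10830/5.2 = 2082.69 ≈ 2083 lb.
ΣF_y = 0: A_y + 2082.69 − 2300 = 0 → A_y = 217.3 lb.
ΣF_x = 0: no horizontal applied forces, so A_x = 0.

A_x = 0, A_y = 217.3 lb, B_y = 2083 lb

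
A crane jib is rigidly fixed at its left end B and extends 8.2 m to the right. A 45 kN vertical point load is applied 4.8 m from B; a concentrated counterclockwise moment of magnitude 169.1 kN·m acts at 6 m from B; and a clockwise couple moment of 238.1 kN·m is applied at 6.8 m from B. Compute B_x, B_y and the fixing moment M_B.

B_x = 0, B_y = 45.00 kN, M_B = 285.0 kN·m

ΣF_x = 0: B_x = 0.
ΣF_y = 0: B_y − 45 = 0 → B_y = 45.00 kN.
ΣM about B: M_B − 45·4.8 + 169.1 − 238.1 = 0 → M_B = 285.0 kN·m.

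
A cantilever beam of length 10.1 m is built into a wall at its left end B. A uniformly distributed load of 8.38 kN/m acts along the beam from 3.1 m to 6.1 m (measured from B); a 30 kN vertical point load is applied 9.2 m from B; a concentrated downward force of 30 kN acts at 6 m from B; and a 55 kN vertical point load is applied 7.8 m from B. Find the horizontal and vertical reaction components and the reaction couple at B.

B_x = 0, B_y = 140.1 kN, M_B = 1001 kN·m

Resultant of the distributed load: 8.38 × 3 = 25.14 kN at 4.6 m from B.
ΣF_x = 0: B_x = 0.
ΣF_y = 0: B_y − 8.38·3 − 30 − 30 − 55 = 0 → B_y = 140.1 kN.
ΣM about B: M_B − (8.38·3)·4.6 − 30·9.2 − 30·6 − 55·7.8 = 0 → M_B = 1001 kN·m.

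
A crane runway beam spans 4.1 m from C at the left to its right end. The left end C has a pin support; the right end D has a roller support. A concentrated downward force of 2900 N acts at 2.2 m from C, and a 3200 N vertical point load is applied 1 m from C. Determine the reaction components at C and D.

C_x = 0, C_y = 3763 N, D_y = 2337 N

Taking moments about C: D_y·4.1 − 2900·2.2 − 3200·1 = 0 → D_y = 9580/4.1 = 2336.59 ≈ 2337 N.
ΣF_y = 0: C_y + 2336.59 − 2900 − 3200 = 0 → C_y = 3763 N.
ΣF_x = 0: no horizontal applied forces, so C_x = 0.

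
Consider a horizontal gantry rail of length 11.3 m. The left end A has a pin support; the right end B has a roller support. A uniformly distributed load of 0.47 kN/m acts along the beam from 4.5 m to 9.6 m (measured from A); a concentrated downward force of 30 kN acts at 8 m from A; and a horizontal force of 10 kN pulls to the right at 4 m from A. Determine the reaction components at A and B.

Resultant of the distributed load: 0.47 × 5.1 = 2.397 kN at 7.05 m from A.
Moments about A: B_y·11.3 − (0.47·5.1)·7.05 − 30·8 = 0 → B_y = 256.89885/11.3 = 22.7344 ≈ 22.73 kN.
ΣF_y = 0: A_y + 22.7344 − 0.47·5.1 − 30 = 0 → A_y = 9.663 kN.
ΣF_x = 0: A_x + 10 = 0 → A_x = -10.00 kN.

A_x = -10.00 kN, A_y = 9.663 kN, B_y = 22.73 kN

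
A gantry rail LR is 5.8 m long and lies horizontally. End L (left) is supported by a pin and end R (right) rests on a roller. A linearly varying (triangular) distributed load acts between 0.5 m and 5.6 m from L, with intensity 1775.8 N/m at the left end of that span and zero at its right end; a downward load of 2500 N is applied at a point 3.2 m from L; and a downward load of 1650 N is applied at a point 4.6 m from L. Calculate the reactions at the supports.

L_x = 0, L_y = 4273 N, R_y = 4406 N

Resultant of the triangular load: ½ × 1775.8 × 5.1 = 4528.29 N, acting at 2.2 m from L (one-third of the span from the peak).
Moments about L: R_y·5.8 − (½·1775.8·5.1)·2.2 − 2500·3.2 − 1650·4.6 = 0 → R_y = 25552.238/5.8 = 4405.56 ≈ 4406 N.
ΣF_y = 0: L_y + 4405.56 − ½·1775.8·5.1 − 2500 − 1650 = 0 → L_y = 4273 N.
ΣF_x = 0: no horizontal applied forces, so L_x = 0.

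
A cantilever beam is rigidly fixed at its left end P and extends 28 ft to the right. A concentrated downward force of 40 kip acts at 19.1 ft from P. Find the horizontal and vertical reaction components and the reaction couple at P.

ΣF_x = 0: P_x = 0.
ΣF_y = 0: P_y − 40 = 0 → P_y = 40.00 kip.
ΣM about P: M_P − 40·19.1 = 0 → M_P = 764.0 kip·ft.

P_x = 0, P_y = 40.00 kip, M_P = 764.0 kip·ft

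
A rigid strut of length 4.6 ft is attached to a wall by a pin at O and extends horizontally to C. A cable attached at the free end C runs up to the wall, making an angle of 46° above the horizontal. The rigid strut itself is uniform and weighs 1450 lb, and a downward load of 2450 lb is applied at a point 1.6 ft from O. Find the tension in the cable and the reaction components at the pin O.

T = 2193 lb, O_x = 1523 lb, O_y = 2323 lb

ΣM about O: T·sin46°·4.6 − 1450·2.3 − 2450·1.6 = 0 → T = 7255/(4.6·0.71934) = 2192.53 ≈ 2193 lb.
ΣF_x = 0: O_x − T·cos46° = 0 → O_x = 2192.53 × 0.694658 = 1523 lb.
ΣF_y = 0: O_y + T·sin46° − 1450 − 2450 = 0 → O_y = 3900 − 2192.53 × 0.71934 = 2323 lb.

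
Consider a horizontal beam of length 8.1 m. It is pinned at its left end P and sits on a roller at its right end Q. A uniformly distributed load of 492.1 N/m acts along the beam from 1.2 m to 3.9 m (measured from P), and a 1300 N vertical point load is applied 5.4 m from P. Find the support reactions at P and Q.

P_x = 0, P_y = 1344 N, Q_y = 1285 N

Resultant of the distributed load: 492.1 × 2.7 = 1328.67 N at 2.55 m from P.
Taking moments about P: Q_y·8.1 − (492.1·2.7)·2.55 − 1300·5.4 = 0 → Q_y = 10408.1085/8.1 = 1284.95 ≈ 1285 N.
ΣF_y = 0: P_y + 1284.95 − 492.1·2.7 − 1300 = 0 → P_y = 1344 N.
ΣF_x = 0: no horizontal applied forces, so P_x = 0.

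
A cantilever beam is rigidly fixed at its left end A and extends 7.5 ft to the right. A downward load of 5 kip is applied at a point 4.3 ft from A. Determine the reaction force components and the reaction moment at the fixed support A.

A_x = 0, A_y = 5.000 kip, M_A = 21.50 kip·ft

ΣF_x = 0: A_x = 0.
ΣF_y = 0: A_y − 5 = 0 → A_y = 5.000 kip.
ΣM about A: M_A − 5·4.3 = 0 → M_A = 21.50 kip·ft.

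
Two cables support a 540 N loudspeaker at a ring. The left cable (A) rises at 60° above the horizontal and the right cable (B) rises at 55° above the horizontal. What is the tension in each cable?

ΣF_x = 0: −T_A·cos60° + T_B·cos55° = 0 → T_B = 0.871723·T_A.
ΣF_y = 0: T_A·sin60° + T_B·sin55° = 540.
Substitute: T_A·(0.866025 + 0.871723·0.819152) = 540 → T_A = 341.751 ≈ 341.8 N.
Then T_B = 0.871723 × 341.751 = 297.9 N.

T_A = 341.8 N, T_B = 297.9 N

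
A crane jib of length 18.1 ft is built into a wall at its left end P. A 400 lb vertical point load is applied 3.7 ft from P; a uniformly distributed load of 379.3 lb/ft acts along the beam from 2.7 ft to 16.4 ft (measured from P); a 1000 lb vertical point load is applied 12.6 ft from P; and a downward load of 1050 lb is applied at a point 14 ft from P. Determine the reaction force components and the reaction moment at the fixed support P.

Resultant of the distributed load: 379.3 × 13.7 = 5196.41 lb at 9.55 ft from P.
ΣF_x = 0: P_x = 0.
ΣF_y = 0: P_y − 400 − 379.3·13.7 − 1000 − 1050 = 0 → P_y = 7646 lb.
ΣM about P: M_P − 400·3.7 − (379.3·13.7)·9.55 − 1000·12.6 − 1050·14 = 0 → M_P = 78410 lb·ft.

P_x = 0, P_y = 7646 lb, M_P = 78410 lb·ft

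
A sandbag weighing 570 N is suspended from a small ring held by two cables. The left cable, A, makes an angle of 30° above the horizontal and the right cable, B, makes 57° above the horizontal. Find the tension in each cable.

T_A = 310.9 N, T_B = 494.3 N

ΣF_x = 0: −T_A·cos30° + T_B·cos57° = 0 → T_B = 1.59009·T_A.
ΣF_y = 0: T_A·sin30° + T_B·sin57° = 570.
Substitute: T_A·(0.5 + 1.59009·0.838671) = 570 → T_A = 310.87 ≈ 310.9 N.
Then T_B = 1.59009 × 310.87 = 494.3 N.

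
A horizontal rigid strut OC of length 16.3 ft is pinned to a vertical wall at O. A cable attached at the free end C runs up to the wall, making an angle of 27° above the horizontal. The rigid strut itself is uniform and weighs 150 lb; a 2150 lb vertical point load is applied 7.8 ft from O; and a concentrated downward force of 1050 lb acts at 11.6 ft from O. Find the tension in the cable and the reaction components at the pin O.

T = 4077 lb, O_x = 3633 lb, O_y = 1499 lb

ΣM about O: T·sin27°·16.3 − 150·8.15 − 2150·7.8 − 1050·11.6 = 0 → T = 30172.5/(16.3·0.45399) = 4077.34 ≈ 4077 lb.
ΣF_x = 0: O_x − T·cos27° = 0 → O_x = 4077.34 × 0.891007 = 3633 lb.
ΣF_y = 0: O_y + T·sin27° − 150 − 2150 − 1050 = 0 → O_y = 3350 − 4077.34 × 0.45399 = 1499 lb.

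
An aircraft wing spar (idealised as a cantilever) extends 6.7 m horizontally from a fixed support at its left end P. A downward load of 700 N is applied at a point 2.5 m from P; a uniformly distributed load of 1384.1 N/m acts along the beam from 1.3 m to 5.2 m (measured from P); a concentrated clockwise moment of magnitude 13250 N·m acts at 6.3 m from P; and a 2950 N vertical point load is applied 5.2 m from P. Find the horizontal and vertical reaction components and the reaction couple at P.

P_x = 0, P_y = 9048 N, M_P = 47880 N·m

Resultant of the distributed load: 1384.1 × 3.9 = 5397.99 N at 3.25 m from P.
ΣF_x = 0: P_x = 0.
ΣF_y = 0: P_y − 700 − 1384.1·3.9 − 2950 = 0 → P_y = 9048 N.
ΣM about P: M_P − 700·2.5 − (1384.1·3.9)·3.25 − 13250 − 2950·5.2 = 0 → M_P = 47880 N·m.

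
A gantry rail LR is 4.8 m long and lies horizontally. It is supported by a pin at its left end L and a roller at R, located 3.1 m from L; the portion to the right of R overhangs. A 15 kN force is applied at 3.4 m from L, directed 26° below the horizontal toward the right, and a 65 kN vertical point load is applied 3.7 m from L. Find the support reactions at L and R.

L_x = -13.48 kN, L_y = -13.22 kN, R_y = 84.79 kN

ΣM about L: R_y·3.1 − 15·sin26°·3.4 − 65·3.7 = 0 → R_y = 262.857/3.1 = 84.7926 ≈ 84.79 kN.
ΣF_y = 0: L_y + 84.7926 − 15·sin26° − 65 = 0 → L_y = -13.22 kN.
ΣF_x = 0: L_x + 15·cos26° = 0 → L_x = -13.48 kN.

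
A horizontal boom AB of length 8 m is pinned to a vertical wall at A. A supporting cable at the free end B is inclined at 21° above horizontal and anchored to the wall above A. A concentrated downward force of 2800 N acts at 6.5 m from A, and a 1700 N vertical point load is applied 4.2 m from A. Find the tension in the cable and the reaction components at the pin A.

T = 8839 N, A_x = 8252 N, A_y = 1332 N

ΣM about A: T·sin21°·8 − 2800·6.5 − 1700·4.2 = 0 → T = 25340/(8·0.358368) = 8838.68 ≈ 8839 N.
ΣF_x = 0: A_x − T·cos21° = 0 → A_x = 8838.68 × 0.93358 = 8252 N.
ΣF_y = 0: A_y + T·sin21° − 2800 − 1700 = 0 → A_y = 4500 − 8838.68 × 0.358368 = 1332 N.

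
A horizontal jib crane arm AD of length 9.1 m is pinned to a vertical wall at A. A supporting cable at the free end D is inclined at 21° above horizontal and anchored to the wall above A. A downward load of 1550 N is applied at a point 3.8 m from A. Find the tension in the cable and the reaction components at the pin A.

ΣM about A: T·sin21°·9.1 − 1550·3.8 = 0 → T = 5890/(9.1·0.358368) = 1806.11 ≈ 1806 N.
ΣF_x = 0: A_x − T·cos21° = 0 → A_x = 1806.11 × 0.93358 = 1686 N.
ΣF_y = 0: A_y + T·sin21° − 1550 = 0 → A_y = 1550 − 1806.11 × 0.358368 = 902.7 N.

T = 1806 N, A_x = 1686 N, A_y = 902.7 N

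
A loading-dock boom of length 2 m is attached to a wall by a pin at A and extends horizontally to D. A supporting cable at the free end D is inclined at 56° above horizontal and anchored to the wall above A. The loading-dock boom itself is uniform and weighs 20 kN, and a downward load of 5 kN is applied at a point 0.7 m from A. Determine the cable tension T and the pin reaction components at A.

T = 14.17 kN, A_x = 7.925 kN, A_y = 13.25 kN

ΣM about A: T·sin56°·2 − 20·1 − 5·0.7 = 0 → T = 23.5/(2·0.829038) = 14.1731 ≈ 14.17 kN.
ΣF_x = 0: A_x − T·cos56° = 0 → A_x = 14.1731 × 0.559193 = 7.925 kN.
ΣF_y = 0: A_y + T·sin56° − 20 − 5 = 0 → A_y = 25 − 14.1731 × 0.829038 = 13.25 kN.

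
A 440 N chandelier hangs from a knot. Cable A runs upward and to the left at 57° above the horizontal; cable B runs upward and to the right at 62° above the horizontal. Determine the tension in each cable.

ΣF_x = 0: −T_A·cos57° + T_B·cos62° = 0 → T_B = 1.16011·T_A.
ΣF_y = 0: T_A·sin57° + T_B·sin62° = 440.
Substitute: T_A·(0.838671 + 1.16011·0.882948) = 440 → T_A = 236.18 ≈ 236.2 N.
Then T_B = 1.16011 × 236.18 = 274.0 N.

T_A = 236.2 N, T_B = 274.0 N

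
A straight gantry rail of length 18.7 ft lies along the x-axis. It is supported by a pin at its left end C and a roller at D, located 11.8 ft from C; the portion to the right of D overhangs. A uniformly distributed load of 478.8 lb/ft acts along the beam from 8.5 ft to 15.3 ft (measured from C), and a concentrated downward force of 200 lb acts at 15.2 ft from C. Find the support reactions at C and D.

C_x = 0, C_y = -85.22 lb, D_y = 3541 lb

Resultant of the distributed load: 478.8 × 6.8 = 3255.84 lb at 11.9 ft from C.
ΣM about C: D_y·11.8 − (478.8·6.8)·11.9 − 200·15.2 = 0 → D_y = 41784.496/11.8 = 3541.06 ≈ 3541 lb.
ΣF_y = 0: C_y + 3541.06 − 478.8·6.8 − 200 = 0 → C_y = -85.22 lb.
ΣF_x = 0: no horizontal applied forces, so C_x = 0.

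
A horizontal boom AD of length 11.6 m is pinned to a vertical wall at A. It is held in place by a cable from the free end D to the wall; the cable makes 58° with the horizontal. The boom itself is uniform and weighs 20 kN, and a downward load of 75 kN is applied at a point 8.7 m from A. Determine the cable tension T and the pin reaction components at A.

T = 78.12 kN, A_x = 41.40 kN, A_y = 28.75 kN

ΣM about A: T·sin58°·11.6 − 20·5.8 − 75·8.7 = 0 → T = 768.5/(11.6·0.848048) = 78.1206 ≈ 78.12 kN.
ΣF_x = 0: A_x − T·cos58° = 0 → A_x = 78.1206 × 0.529919 = 41.40 kN.
ΣF_y = 0: A_y + T·sin58° − 20 − 75 = 0 → A_y = 95 − 78.1206 × 0.848048 = 28.75 kN.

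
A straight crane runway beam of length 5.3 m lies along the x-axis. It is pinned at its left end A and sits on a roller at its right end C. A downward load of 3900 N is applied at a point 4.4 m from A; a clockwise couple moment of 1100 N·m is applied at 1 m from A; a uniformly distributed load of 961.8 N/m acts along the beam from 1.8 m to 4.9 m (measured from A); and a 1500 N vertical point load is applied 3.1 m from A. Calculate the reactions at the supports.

A_x = 0, A_y = 2174 N, C_y = 6207 N

Resultant of the distributed load: 961.8 × 3.1 = 2981.58 N at 3.35 m from A.
Taking moments about A: C_y·5.3 − 3900·4.4 − 1100 − (961.8·3.1)·3.35 − 1500·3.1 = 0 → C_y = 32898.293/5.3 = 6207.23 ≈ 6207 N.
ΣF_y = 0: A_y + 6207.23 − 3900 − 961.8·3.1 − 1500 = 0 → A_y = 2174 N.
ΣF_x = 0: no horizontal applied forces, so A_x = 0.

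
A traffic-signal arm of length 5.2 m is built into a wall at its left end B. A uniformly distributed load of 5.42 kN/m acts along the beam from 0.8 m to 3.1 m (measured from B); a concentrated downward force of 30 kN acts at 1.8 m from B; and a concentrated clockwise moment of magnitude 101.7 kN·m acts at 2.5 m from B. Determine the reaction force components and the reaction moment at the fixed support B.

Resultant of the distributed load: 5.42 × 2.3 = 12.466 kN at 1.95 m from B.
ΣF_x = 0: B_x = 0.
ΣF_y = 0: B_y − 5.42·2.3 − 30 = 0 → B_y = 42.47 kN.
ΣM about B: M_B − (5.42·2.3)·1.95 − 30·1.8 − 101.7 = 0 → M_B = 180.0 kN·m.

B_x = 0, B_y = 42.47 kN, M_B = 180.0 kN·m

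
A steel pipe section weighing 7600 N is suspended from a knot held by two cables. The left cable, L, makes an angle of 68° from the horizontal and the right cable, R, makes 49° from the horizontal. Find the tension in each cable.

T_L = 5596 N, T_R = 3195 N

ΣF_x = 0: −T_L·cos68° + T_R·cos49° = 0 → T_R = 0.570995·T_L.
ΣF_y = 0: T_L·sin68° + T_R·sin49° = 7600.
Substitute: T_L·(0.927184 + 0.570995·0.75471) = 7600 → T_L = 5595.97 ≈ 5596 N.
Then T_R = 0.570995 × 5595.97 = 3195 N.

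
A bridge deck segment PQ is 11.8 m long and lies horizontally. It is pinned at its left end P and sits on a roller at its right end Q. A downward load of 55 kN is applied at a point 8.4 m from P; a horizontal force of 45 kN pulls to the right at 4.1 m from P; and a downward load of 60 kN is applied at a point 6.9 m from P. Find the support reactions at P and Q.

Moments about P: Q_y·11.8 − 55·8.4 − 60·6.9 = 0 → Q_y = 876/11.8 = 74.2373 ≈ 74.24 kN.
ΣF_y = 0: P_y + 74.2373 − 55 − 60 = 0 → P_y = 40.76 kN.
ΣF_x = 0: P_x + 45 = 0 → P_x = -45.00 kN.

P_x = -45.00 kN, P_y = 40.76 kN, Q_y = 74.24 kN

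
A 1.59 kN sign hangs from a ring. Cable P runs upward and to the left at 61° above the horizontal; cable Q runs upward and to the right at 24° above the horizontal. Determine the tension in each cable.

T_P = 1.458 kN, T_Q = 0.7738 kN

ΣF_x = 0: −T_P·cos61° + T_Q·cos24° = 0 → T_Q = 0.53069·T_P.
ΣF_y = 0: T_P·sin61° + T_Q·sin24° = 1.59.
Substitute: T_P·(0.87462 + 0.53069·0.406737) = 1.59 → T_P = 1.45809 ≈ 1.458 kN.
Then T_Q = 0.53069 × 1.45809 = 0.7738 kN.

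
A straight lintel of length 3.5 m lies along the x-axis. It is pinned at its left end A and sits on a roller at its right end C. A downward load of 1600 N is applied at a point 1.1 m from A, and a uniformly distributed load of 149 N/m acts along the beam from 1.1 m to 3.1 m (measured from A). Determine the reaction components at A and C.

Resultant of the distributed load: 149 × 2 = 298 N at 2.1 m from A.
Moments about A: C_y·3.5 − 1600·1.1 − (149·2)·2.1 = 0 → C_y = 2385.8/3.5 = 681.657 ≈ 681.7 N.
ΣF_y = 0: A_y + 681.657 − 1600 − 149·2 = 0 → A_y = 1216 N.
ΣF_x = 0: no horizontal applied forces, so A_x = 0.

A_x = 0, A_y = 1216 N, C_y = 681.7 N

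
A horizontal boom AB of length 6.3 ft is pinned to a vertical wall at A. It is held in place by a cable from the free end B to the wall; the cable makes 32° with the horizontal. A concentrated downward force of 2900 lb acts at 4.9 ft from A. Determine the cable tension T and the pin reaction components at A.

ΣM about A: T·sin32°·6.3 − 2900·4.9 = 0 → T = 14210/(6.3·0.529919) = 4256.42 ≈ 4256 lb.
ΣF_x = 0: A_x − T·cos32° = 0 → A_x = 4256.42 × 0.848048 = 3610 lb.
ΣF_y = 0: A_y + T·sin32° − 2900 = 0 → A_y = 2900 − 4256.42 × 0.529919 = 644.4 lb.

T = 4256 lb, A_x = 3610 lb, A_y = 644.4 lb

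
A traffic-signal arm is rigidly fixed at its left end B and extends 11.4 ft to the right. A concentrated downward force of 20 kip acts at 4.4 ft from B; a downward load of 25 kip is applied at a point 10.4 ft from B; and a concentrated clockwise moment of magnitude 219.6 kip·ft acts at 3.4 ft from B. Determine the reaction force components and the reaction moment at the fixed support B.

ΣF_x = 0: B_x = 0.
ΣF_y = 0: B_y − 20 − 25 = 0 → B_y = 45.00 kip.
ΣM about B: M_B − 20·4.4 − 25·10.4 − 219.6 = 0 → M_B = 567.6 kip·ft.

B_x = 0, B_y = 45.00 kip, M_B = 567.6 kip·ft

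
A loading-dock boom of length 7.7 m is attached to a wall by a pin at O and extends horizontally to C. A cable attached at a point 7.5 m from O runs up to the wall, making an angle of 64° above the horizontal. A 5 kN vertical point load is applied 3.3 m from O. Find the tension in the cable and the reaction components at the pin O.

ΣM about O: T·sin64°·7.5 − 5·3.3 = 0 → T = 16.5/(7.5·0.898794) = 2.44772 ≈ 2.448 kN.
ΣF_x = 0: O_x − T·cos64° = 0 → O_x = 2.44772 × 0.438371 = 1.073 kN.
ΣF_y = 0: O_y + T·sin64° − 5 = 0 → O_y = 5 − 2.44772 × 0.898794 = 2.800 kN.

T = 2.448 kN, O_x = 1.073 kN, O_y = 2.800 kN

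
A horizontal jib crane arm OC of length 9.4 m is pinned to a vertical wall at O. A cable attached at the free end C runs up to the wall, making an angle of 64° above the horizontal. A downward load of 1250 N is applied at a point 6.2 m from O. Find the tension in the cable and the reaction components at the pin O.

ΣM about O: T·sin64°·9.4 − 1250·6.2 = 0 → T = 7750/(9.4·0.898794) = 917.305 ≈ 917.3 N.
ΣF_x = 0: O_x − T·cos64° = 0 → O_x = 917.305 × 0.438371 = 402.1 N.
ΣF_y = 0: O_y + T·sin64° − 1250 = 0 → O_y = 1250 − 917.305 × 0.898794 = 425.5 N.

T = 917.3 N, O_x = 402.1 N, O_y = 425.5 N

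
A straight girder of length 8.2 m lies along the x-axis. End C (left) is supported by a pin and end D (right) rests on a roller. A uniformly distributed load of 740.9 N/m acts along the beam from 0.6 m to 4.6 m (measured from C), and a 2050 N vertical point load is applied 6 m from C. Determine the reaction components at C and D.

C_x = 0, C_y = 2574 N, D_y = 2440 N

Resultant of the distributed load: 740.9 × 4 = 2963.6 N at 2.6 m from C.
ΣM about C: D_y·8.2 − (740.9·4)·2.6 − 2050·6 = 0 → D_y = 20005.36/8.2 = 2439.68 ≈ 2440 N.
ΣF_y = 0: C_y + 2439.68 − 740.9·4 − 2050 = 0 → C_y = 2574 N.
ΣF_x = 0: no horizontal applied forces, so C_x = 0.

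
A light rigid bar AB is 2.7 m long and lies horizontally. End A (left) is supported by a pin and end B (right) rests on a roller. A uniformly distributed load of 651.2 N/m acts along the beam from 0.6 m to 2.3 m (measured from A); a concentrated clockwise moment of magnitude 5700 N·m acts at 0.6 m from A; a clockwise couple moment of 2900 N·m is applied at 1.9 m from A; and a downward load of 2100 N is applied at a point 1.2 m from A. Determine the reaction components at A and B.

Resultant of the distributed load: 651.2 × 1.7 = 1107.04 N at 1.45 m from A.
Moments about A: B_y·2.7 − (651.2·1.7)·1.45 − 5700 − 2900 − 2100·1.2 = 0 → B_y = 12725.208/2.7 = 4713.04 ≈ 4713 N.
ΣF_y = 0: A_y + 4713.04 − 651.2·1.7 − 2100 = 0 → A_y = -1506 N.
ΣF_x = 0: no horizontal applied forces, so A_x = 0.

A_x = 0, A_y = -1506 N, B_y = 4713 N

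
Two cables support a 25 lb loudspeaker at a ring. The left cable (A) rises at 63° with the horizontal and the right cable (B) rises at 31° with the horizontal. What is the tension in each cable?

ΣF_x = 0: −T_A·cos63° + T_B·cos31° = 0 → T_B = 0.52964·T_A.
ΣF_y = 0: T_A·sin63° + T_B·sin31° = 25.
Substitute: T_A·(0.891007 + 0.52964·0.515038) = 25 → T_A = 21.4815 ≈ 21.48 lb.
Then T_B = 0.52964 × 21.4815 = 11.38 lb.

T_A = 21.48 lb, T_B = 11.38 lb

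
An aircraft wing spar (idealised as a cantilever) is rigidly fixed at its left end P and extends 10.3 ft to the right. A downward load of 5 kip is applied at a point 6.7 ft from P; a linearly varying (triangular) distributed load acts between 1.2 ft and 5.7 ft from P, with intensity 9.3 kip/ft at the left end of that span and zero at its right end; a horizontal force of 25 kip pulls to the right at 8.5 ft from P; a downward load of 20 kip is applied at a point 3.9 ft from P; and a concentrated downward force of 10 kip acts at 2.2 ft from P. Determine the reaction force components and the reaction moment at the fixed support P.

P_x = -25.00 kip, P_y = 55.92 kip, M_P = 190.0 kip·ft

Resultant of the triangular load: ½ × 9.3 × 4.5 = 20.925 kip, acting at 2.7 ft from P (one-third of the span from the peak).
ΣF_x = 0: P_x + 25 = 0 → P_x = -25.00 kip.
ΣF_y = 0: P_y − 5 − ½·9.3·4.5 − 20 − 10 = 0 → P_y = 55.92 kip.
ΣM about P: M_P − 5·6.7 − (½·9.3·4.5)·2.7 − 20·3.9 − 10·2.2 = 0 → M_P = 190.0 kip·ft.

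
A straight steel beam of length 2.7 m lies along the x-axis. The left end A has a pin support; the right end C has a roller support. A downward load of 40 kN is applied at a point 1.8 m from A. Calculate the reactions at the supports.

Taking moments about A: C_y·2.7 − 40·1.8 = 0 → C_y = 72/2.7 = 26.6667 ≈ 26.67 kN.
ΣF_y = 0: A_y + 26.6667 − 40 = 0 → A_y = 13.33 kN.
ΣF_x = 0: no horizontal applied forces, so A_x = 0.

A_x = 0, A_y = 13.33 kN, C_y = 26.67 kN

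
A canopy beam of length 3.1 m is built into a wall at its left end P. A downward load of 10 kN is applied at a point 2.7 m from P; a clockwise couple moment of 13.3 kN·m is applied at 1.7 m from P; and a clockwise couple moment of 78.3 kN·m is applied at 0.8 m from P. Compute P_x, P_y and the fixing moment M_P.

ΣF_x = 0: P_x = 0.
ΣF_y = 0: P_y − 10 = 0 → P_y = 10.00 kN.
ΣM about P: M_P − 10·2.7 − 13.3 − 78.3 = 0 → M_P = 118.6 kN·m.

P_x = 0, P_y = 10.00 kN, M_P = 118.6 kN·m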